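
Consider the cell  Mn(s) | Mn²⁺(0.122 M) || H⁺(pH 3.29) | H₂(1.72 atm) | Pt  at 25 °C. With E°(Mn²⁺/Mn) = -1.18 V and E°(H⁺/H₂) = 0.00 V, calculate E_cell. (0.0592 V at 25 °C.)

The hydrogen couple is the cathode, so E°_cell = 1.18 V; n = 2.
[H⁺] = 10^(−3.29) = 5.1 × 10^-4 M, and Q = [Mn²⁺]·P(H₂) / [H⁺]^2 = 7.98 × 10^5.
E = E° − (0.0592/2) log Q = 1.18 − (0.0592/2)(5.902) = 1.005 V.

1.01 V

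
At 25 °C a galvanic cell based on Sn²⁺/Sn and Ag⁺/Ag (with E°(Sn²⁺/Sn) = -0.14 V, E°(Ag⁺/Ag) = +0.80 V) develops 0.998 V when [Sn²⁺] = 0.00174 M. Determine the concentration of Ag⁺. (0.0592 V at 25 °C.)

From the Nernst equation, log Q = n(E° − E)/0.0592 = 2(0.94 − 0.998)/0.0592 = -1.959, so Q = 0.0110.
With Q = [Sn²⁺]/[Ag⁺]^2 and the known concentrations, [Ag⁺]^2 in the denominator gives [Ag⁺] = 0.4 M.

0.4 M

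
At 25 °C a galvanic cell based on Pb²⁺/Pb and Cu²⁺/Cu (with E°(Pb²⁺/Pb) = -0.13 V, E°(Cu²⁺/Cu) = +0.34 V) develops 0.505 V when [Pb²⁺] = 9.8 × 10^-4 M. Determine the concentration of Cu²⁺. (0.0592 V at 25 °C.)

From the Nernst equation, log Q = n(E° − E)/0.0592 = 2(0.47 − 0.505)/0.0592 = -1.182, so Q = 0.0657.
With Q = [Pb²⁺]/[Cu²⁺] and the known concentrations, [Cu²⁺] in the denominator gives [Cu²⁺] = 0.015 M.

0.015 M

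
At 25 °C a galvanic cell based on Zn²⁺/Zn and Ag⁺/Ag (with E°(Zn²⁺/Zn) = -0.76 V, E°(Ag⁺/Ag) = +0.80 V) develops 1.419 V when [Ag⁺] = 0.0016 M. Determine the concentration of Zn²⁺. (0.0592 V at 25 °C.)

From the Nernst equation, log Q = n(E° − E)/0.0592 = 2(1.56 − 1.419)/0.0592 = 4.764, so Q = 5.8 × 10^4.
With Q = [Zn²⁺]/[Ag⁺]^2 and the known concentrations, [Zn²⁺] in the numerator gives [Zn²⁺] = 0.15 M.

0.15 M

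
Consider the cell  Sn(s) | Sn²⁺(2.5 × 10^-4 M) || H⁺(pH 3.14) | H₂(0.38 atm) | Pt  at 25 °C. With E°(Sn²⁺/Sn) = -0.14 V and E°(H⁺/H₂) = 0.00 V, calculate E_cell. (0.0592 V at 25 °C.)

0.073 V

The hydrogen couple is the cathode, so E°_cell = 0.14 V; n = 2.
[H⁺] = 10^(−3.14) = 7.2 × 10^-4 M, and Q = [Sn²⁺]·P(H₂) / [H⁺]^2 = 181.
E = E° − (0.0592/2) log Q = 0.14 − (0.0592/2)(2.258) = 0.073 V.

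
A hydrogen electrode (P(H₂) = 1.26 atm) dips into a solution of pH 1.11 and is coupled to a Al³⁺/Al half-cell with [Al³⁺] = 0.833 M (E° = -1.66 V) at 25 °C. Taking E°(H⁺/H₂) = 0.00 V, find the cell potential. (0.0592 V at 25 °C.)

The hydrogen couple is the cathode, so E°_cell = 1.66 V; n = 6.
[H⁺] = 10^(−1.11) = 0.078 M, and Q = [Al³⁺]^2·P(H₂)^3 / [H⁺]^6 = 6.34 × 10^6.
E = E° − (0.0592/6) log Q = 1.66 − (0.0592/6)(6.802) = 1.593 V.

1.59 V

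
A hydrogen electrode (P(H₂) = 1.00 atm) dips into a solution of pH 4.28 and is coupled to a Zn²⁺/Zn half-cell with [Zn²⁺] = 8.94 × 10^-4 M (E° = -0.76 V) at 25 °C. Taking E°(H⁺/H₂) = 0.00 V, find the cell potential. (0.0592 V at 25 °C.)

0.60 V

The hydrogen couple is the cathode, so E°_cell = 0.76 V; n = 2.
[H⁺] = 10^(−4.28) = 5.2 × 10^-5 M, and Q = [Zn²⁺]·P(H₂) / [H⁺]^2 = 3.25 × 10^5.
E = E° − (0.0592/2) log Q = 0.76 − (0.0592/2)(5.511) = 0.597 V.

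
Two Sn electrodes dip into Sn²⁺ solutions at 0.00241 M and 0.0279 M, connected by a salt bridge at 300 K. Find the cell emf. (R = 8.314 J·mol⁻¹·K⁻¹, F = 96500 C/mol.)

Both half-cells are Sn²⁺/Sn, so E°_cell = 0. The concentrated side is the cathode; the cell reaction moves Sn²⁺ from high to low concentration with n = 2.
Q = [Sn²⁺]_dilute/[Sn²⁺]_conc = 0.00241/0.0279 = 0.0864.
E = 0 − (RT/nF) ln Q = −((8.314×300)/(2×96500))(-2.449) = 0.0316 V.

0.032 V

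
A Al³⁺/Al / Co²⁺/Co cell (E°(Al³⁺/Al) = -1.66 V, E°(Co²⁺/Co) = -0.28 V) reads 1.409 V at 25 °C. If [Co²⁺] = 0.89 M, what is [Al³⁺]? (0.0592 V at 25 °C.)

0.028 M

From the Nernst equation, log Q = n(E° − E)/0.0592 = 6(1.38 − 1.409)/0.0592 = -2.939, so Q = 0.00115.
With Q = [Al³⁺]^2/[Co²⁺]^3 and the known concentrations, [Al³⁺]^2 in the numerator gives [Al³⁺] = 0.028 M.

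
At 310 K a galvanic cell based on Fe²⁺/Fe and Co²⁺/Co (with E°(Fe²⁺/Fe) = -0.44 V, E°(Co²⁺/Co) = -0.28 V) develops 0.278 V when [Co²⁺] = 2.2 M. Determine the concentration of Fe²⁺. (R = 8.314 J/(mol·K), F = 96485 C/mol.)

3.2 × 10^-4 M

From the Nernst equation, ln Q = nF(E° − E)/RT = 2×96485×(0.16 − 0.278)/(8.314×310) = -8.835, so Q = 1.46 × 10^-4.
With Q = [Fe²⁺]/[Co²⁺] and the known concentrations, [Fe²⁺] in the numerator gives [Fe²⁺] = 3.2 × 10^-4 M.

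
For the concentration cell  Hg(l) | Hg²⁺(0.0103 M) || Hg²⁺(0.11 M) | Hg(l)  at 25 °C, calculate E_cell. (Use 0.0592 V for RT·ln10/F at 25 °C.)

0.030 V

Both half-cells are Hg²⁺/Hg, so E°_cell = 0. The concentrated side is the cathode; the cell reaction moves Hg²⁺ from high to low concentration with n = 2.
Q = [Hg²⁺]_dilute/[Hg²⁺]_conc = 0.0103/0.11 = 0.0936.
E = 0 − (0.0592/2) log Q = −(0.0592/2)(-1.029) = 0.0305 V.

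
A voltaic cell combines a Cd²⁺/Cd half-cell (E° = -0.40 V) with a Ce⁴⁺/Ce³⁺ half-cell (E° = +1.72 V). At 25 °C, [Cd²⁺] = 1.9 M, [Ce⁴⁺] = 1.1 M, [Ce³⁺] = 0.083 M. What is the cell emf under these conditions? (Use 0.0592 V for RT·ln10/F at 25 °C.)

The Ce⁴⁺/Ce³⁺ couple has the higher reduction potential and acts as the cathode, so E°_cell = +1.72 − (-0.40) = 2.12 V.
Balancing electrons gives n = 2; the reaction quotient is Q = [Cd²⁺]·[Ce³⁺]^2/[Ce⁴⁺]^2 = 0.0108.
At 25 °C, E = E° − (0.0592/n) log Q = 2.12 − (0.0592/2)(-1.966) = 2.120 + 0.058 = 2.178 V.

2.18 V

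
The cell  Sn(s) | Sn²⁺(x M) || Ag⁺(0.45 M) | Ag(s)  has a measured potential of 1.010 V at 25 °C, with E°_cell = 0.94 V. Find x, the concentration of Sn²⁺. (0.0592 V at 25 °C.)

From the Nernst equation, log Q = n(E° − E)/0.0592 = 2(0.94 − 1.010)/0.0592 = -2.365, so Q = 0.00432.
With Q = [Sn²⁺]/[Ag⁺]^2 and the known concentrations, [Sn²⁺] in the numerator gives [Sn²⁺] = 8.7 × 10^-4 M.

8.7 × 10^-4 M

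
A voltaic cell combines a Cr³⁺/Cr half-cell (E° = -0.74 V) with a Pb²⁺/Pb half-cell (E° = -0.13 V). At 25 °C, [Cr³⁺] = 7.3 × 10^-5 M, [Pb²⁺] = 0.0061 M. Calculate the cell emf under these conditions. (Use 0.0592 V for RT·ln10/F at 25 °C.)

0.626 V

The Pb²⁺/Pb couple has the higher reduction potential and acts as the cathode, so E°_cell = -0.13 − (-0.74) = 0.61 V.
Balancing electrons gives n = 6; the reaction quotient is Q = [Cr³⁺]^2/[Pb²⁺]^3 = 0.0235.
At 25 °C, E = E° − (0.0592/n) log Q = 0.61 − (0.0592/6)(-1.629) = 0.610 + 0.016 = 0.626 V.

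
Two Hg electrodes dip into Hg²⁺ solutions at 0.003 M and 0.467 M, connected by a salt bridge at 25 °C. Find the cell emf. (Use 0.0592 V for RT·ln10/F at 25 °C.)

Both half-cells are Hg²⁺/Hg, so E°_cell = 0. The concentrated side is the cathode; the cell reaction moves Hg²⁺ from high to low concentration with n = 2.
Q = [Hg²⁺]_dilute/[Hg²⁺]_conc = 0.003/0.467 = 0.00642.
E = 0 − (0.0592/2) log Q = −(0.0592/2)(-2.192) = 0.0649 V.

0.065 V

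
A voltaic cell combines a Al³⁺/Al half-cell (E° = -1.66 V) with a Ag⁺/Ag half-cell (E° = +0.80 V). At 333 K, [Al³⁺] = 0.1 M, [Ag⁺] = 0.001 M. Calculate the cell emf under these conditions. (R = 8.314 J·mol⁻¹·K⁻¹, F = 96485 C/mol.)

2.28 V

The Ag⁺/Ag couple has the higher reduction potential and acts as the cathode, so E°_cell = +0.80 − (-1.66) = 2.46 V.
Balancing electrons gives n = 3; the reaction quotient is Q = [Al³⁺]/[Ag⁺]^3 = 1 × 10^8.
E = E° − (RT/nF) ln Q = 2.46 − (8.314×333)/(3×96485) × (18.421) = 2.460 − 0.176 = 2.284 V.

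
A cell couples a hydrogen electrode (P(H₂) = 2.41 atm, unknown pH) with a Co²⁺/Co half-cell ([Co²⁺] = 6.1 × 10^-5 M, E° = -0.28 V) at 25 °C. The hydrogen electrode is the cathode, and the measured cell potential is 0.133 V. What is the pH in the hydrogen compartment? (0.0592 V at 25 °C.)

pH = 4.40

E°_cell = 0.28 V and n = 2.
log Q = n(E° − E)/0.0592 = 2×(0.28 − 0.133)/0.0592 = 4.966.
With Q = [Co²⁺]·P(H₂) / [H⁺]^2, solving for [H⁺] gives log[H⁺] = -4.399, so pH = 4.40.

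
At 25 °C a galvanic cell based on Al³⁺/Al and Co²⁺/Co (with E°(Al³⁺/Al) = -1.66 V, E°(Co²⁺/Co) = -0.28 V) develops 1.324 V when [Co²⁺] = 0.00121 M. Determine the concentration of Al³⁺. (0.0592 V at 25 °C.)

0.029 M

From the Nernst equation, log Q = n(E° − E)/0.0592 = 6(1.38 − 1.324)/0.0592 = 5.676, so Q = 4.74 × 10^5.
With Q = [Al³⁺]^2/[Co²⁺]^3 and the known concentrations, [Al³⁺]^2 in the numerator gives [Al³⁺] = 0.029 M.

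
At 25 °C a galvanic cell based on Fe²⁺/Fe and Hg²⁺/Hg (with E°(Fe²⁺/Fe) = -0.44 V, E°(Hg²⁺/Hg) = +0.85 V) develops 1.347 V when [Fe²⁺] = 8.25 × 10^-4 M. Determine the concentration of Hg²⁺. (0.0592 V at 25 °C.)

From the Nernst equation, log Q = n(E° − E)/0.0592 = 2(1.29 − 1.347)/0.0592 = -1.926, so Q = 0.0119.
With Q = [Fe²⁺]/[Hg²⁺] and the known concentrations, [Hg²⁺] in the denominator gives [Hg²⁺] = 0.07 M.

0.07 M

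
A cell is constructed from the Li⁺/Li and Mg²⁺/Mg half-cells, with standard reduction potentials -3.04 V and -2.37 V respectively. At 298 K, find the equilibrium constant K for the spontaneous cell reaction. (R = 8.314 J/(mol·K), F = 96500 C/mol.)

4.6 × 10^22

E°_cell = -2.37 − (-3.04) = 0.67 V, with n = 2 electrons transferred.
At equilibrium E = 0, so the Nernst equation gives ln K = nFE°/RT = (2)(96500)(0.67)/((8.314)(298)) = 52.19.
K = e^52.19 = 4.6 × 10^22.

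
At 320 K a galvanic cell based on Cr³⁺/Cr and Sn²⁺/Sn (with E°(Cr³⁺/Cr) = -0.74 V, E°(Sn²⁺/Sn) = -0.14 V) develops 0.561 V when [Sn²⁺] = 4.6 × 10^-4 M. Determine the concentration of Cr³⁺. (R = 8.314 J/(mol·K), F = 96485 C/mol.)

6.9 × 10^-4 M

From the Nernst equation, ln Q = nF(E° − E)/RT = 6×96485×(0.60 − 0.561)/(8.314×320) = 8.486, so Q = 4850.
With Q = [Cr³⁺]^2/[Sn²⁺]^3 and the known concentrations, [Cr³⁺]^2 in the numerator gives [Cr³⁺] = 6.9 × 10^-4 M.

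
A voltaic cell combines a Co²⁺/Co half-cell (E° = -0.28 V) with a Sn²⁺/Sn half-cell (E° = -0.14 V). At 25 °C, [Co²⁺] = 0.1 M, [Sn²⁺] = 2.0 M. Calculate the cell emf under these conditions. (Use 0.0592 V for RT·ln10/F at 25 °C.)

0.179 V

The Sn²⁺/Sn couple has the higher reduction potential and acts as the cathode, so E°_cell = -0.14 − (-0.28) = 0.14 V.
Balancing electrons gives n = 2; the reaction quotient is Q = [Co²⁺]/[Sn²⁺] = 0.0500.
At 25 °C, E = E° − (0.0592/n) log Q = 0.14 − (0.0592/2)(-1.301) = 0.140 + 0.039 = 0.179 V.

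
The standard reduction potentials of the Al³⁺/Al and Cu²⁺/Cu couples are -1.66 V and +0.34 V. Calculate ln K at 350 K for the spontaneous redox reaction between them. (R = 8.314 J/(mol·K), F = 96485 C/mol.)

ln K = 397.9

E°_cell = +0.34 − (-1.66) = 2.00 V, with n = 6 electrons transferred.
At equilibrium E = 0, so the Nernst equation gives ln K = nFE°/RT = (6)(96485)(2.00)/((8.314)(350)) = 397.89.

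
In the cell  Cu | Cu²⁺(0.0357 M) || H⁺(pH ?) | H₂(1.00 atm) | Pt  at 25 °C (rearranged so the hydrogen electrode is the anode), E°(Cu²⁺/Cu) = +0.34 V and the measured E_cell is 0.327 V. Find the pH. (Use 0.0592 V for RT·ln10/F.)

pH = 0.50

E°_cell = 0.34 V and n = 2.
log Q = n(E° − E)/0.0592 = 2×(0.34 − 0.327)/0.0592 = 0.439.
With Q = [H⁺]^2 / ([Cu²⁺]·P(H₂)), solving for [H⁺] gives log[H⁺] = -0.504, so pH = 0.50.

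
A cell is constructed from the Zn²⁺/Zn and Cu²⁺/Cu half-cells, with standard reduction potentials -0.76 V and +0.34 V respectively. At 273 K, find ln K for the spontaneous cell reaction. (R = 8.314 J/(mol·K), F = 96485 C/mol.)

E°_cell = +0.34 − (-0.76) = 1.10 V, with n = 2 electrons transferred.
At equilibrium E = 0, so the Nernst equation gives ln K = nFE°/RT = (2)(96485)(1.10)/((8.314)(273)) = 93.52.

ln K = 93.5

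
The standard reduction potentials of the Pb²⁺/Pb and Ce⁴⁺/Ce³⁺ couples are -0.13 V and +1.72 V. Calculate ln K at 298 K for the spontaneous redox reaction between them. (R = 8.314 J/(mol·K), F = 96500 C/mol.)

E°_cell = +1.72 − (-0.13) = 1.85 V, with n = 2 electrons transferred.
At equilibrium E = 0, so the Nernst equation gives ln K = nFE°/RT = (2)(96500)(1.85)/((8.314)(298)) = 144.11.

ln K = 144.1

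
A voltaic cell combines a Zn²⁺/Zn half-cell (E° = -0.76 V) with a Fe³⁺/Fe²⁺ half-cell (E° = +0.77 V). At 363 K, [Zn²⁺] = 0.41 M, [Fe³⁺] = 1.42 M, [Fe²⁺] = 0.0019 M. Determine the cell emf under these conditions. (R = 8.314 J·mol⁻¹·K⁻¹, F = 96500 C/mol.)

The Fe³⁺/Fe²⁺ couple has the higher reduction potential and acts as the cathode, so E°_cell = +0.77 − (-0.76) = 1.53 V.
Balancing electrons gives n = 2; the reaction quotient is Q = [Zn²⁺]·[Fe²⁺]^2/[Fe³⁺]^2 = 7.34 × 10^-7.
E = E° − (RT/nF) ln Q = 1.53 − (8.314×363)/(2×96500) × (-14.125) = 1.530 + 0.221 = 1.751 V.

1.75 V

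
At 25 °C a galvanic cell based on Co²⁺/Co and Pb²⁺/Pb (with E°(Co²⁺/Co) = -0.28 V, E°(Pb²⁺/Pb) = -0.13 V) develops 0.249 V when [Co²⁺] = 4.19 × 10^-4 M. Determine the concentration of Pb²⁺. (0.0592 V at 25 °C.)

From the Nernst equation, log Q = n(E° − E)/0.0592 = 2(0.15 − 0.249)/0.0592 = -3.345, so Q = 4.52 × 10^-4.
With Q = [Co²⁺]/[Pb²⁺] and the known concentrations, [Pb²⁺] in the denominator gives [Pb²⁺] = 0.93 M.

0.93 M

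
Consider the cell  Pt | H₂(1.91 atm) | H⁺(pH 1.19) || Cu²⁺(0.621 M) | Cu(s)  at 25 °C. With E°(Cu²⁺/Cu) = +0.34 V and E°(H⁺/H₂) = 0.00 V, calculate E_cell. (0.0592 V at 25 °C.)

0.41 V

The Cu²⁺/Cu couple is the cathode, so E°_cell = 0.34 V; n = 2.
[H⁺] = 10^(−1.19) = 0.065 M, and Q = [H⁺]^2 / ([Cu²⁺]·P(H₂)) = 0.00351.
E = E° − (0.0592/2) log Q = 0.34 − (0.0592/2)(-2.454) = 0.413 V.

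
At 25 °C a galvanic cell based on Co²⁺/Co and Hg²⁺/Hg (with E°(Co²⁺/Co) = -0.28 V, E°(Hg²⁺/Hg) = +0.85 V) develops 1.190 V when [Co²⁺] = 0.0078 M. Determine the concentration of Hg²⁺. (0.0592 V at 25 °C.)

0.83 M

From the Nernst equation, log Q = n(E° − E)/0.0592 = 2(1.13 − 1.190)/0.0592 = -2.027, so Q = 0.00940.
With Q = [Co²⁺]/[Hg²⁺] and the known concentrations, [Hg²⁺] in the denominator gives [Hg²⁺] = 0.83 M.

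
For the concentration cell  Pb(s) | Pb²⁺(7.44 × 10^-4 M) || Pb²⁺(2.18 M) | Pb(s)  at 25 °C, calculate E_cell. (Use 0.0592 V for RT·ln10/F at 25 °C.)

Both half-cells are Pb²⁺/Pb, so E°_cell = 0. The concentrated side is the cathode; the cell reaction moves Pb²⁺ from high to low concentration with n = 2.
Q = [Pb²⁺]_dilute/[Pb²⁺]_conc = 7.44 × 10^-4/2.18 = 3.41 × 10^-4.
E = 0 − (0.0592/2) log Q = −(0.0592/2)(-3.467) = 0.1026 V.

0.10 V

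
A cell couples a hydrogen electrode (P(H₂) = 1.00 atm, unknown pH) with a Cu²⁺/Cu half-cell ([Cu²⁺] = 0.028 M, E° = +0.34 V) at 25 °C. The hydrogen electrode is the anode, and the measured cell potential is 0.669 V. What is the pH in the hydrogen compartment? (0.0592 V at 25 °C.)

pH = 6.33

E°_cell = 0.34 V and n = 2.
log Q = n(E° − E)/0.0592 = 2×(0.34 − 0.669)/0.0592 = -11.115.
With Q = [H⁺]^2 / ([Cu²⁺]·P(H₂)), solving for [H⁺] gives log[H⁺] = -6.334, so pH = 6.33.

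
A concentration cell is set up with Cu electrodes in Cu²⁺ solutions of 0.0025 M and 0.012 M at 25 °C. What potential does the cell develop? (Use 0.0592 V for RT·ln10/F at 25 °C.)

0.020 V

Both half-cells are Cu²⁺/Cu, so E°_cell = 0. The concentrated side is the cathode; the cell reaction moves Cu²⁺ from high to low concentration with n = 2.
Q = [Cu²⁺]_dilute/[Cu²⁺]_conc = 0.0025/0.012 = 0.208.
E = 0 − (0.0592/2) log Q = −(0.0592/2)(-0.681) = 0.0202 V.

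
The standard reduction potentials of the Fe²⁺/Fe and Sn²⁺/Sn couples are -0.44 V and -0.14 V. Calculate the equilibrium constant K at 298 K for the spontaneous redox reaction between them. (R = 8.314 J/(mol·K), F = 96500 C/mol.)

1.4 × 10^10

E°_cell = -0.14 − (-0.44) = 0.30 V, with n = 2 electrons transferred.
At equilibrium E = 0, so the Nernst equation gives ln K = nFE°/RT = (2)(96500)(0.30)/((8.314)(298)) = 23.37.
K = e^23.37 = 1.4 × 10^10.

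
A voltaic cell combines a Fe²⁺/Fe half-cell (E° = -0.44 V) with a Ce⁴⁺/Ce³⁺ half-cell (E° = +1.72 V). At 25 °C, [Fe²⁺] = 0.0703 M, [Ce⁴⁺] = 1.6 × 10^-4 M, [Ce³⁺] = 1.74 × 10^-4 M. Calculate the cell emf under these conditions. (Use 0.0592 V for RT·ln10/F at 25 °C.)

The Ce⁴⁺/Ce³⁺ couple has the higher reduction potential and acts as the cathode, so E°_cell = +1.72 − (-0.44) = 2.16 V.
Balancing electrons gives n = 2; the reaction quotient is Q = [Fe²⁺]·[Ce³⁺]^2/[Ce⁴⁺]^2 = 0.0831.
At 25 °C, E = E° − (0.0592/n) log Q = 2.16 − (0.0592/2)(-1.080) = 2.160 + 0.032 = 2.192 V.

2.19 V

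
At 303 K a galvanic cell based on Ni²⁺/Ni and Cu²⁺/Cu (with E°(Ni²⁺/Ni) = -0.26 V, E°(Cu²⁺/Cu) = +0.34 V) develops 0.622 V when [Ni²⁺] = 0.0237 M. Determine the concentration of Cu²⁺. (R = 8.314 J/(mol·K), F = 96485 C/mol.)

0.13 M

From the Nernst equation, ln Q = nF(E° − E)/RT = 2×96485×(0.60 − 0.622)/(8.314×303) = -1.685, so Q = 0.185.
With Q = [Ni²⁺]/[Cu²⁺] and the known concentrations, [Cu²⁺] in the denominator gives [Cu²⁺] = 0.13 M.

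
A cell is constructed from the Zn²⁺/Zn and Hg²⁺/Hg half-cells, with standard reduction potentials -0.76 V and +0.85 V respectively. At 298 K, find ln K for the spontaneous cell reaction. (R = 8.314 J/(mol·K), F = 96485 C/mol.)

E°_cell = +0.85 − (-0.76) = 1.61 V, with n = 2 electrons transferred.
At equilibrium E = 0, so the Nernst equation gives ln K = nFE°/RT = (2)(96485)(1.61)/((8.314)(298)) = 125.40.

ln K = 125.4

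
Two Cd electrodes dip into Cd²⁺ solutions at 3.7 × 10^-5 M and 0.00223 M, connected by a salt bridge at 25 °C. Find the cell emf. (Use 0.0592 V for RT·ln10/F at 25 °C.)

0.053 V

Both half-cells are Cd²⁺/Cd, so E°_cell = 0. The concentrated side is the cathode; the cell reaction moves Cd²⁺ from high to low concentration with n = 2.
Q = [Cd²⁺]_dilute/[Cd²⁺]_conc = 3.7 × 10^-5/0.00223 = 0.0166.
E = 0 − (0.0592/2) log Q = −(0.0592/2)(-1.780) = 0.0527 V.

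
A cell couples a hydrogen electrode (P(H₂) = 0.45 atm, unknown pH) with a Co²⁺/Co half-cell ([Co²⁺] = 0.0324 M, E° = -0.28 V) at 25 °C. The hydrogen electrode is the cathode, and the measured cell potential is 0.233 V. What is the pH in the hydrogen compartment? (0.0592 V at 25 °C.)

pH = 1.71

E°_cell = 0.28 V and n = 2.
log Q = n(E° − E)/0.0592 = 2×(0.28 − 0.233)/0.0592 = 1.588.
With Q = [Co²⁺]·P(H₂) / [H⁺]^2, solving for [H⁺] gives log[H⁺] = -1.712, so pH = 1.71.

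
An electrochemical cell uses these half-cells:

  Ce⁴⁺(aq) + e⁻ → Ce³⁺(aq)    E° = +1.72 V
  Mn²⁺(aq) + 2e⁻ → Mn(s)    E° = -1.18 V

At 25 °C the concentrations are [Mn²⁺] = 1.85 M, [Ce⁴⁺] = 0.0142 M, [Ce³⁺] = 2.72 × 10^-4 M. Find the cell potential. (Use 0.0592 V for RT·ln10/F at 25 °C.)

The Ce⁴⁺/Ce³⁺ couple has the higher reduction potential and acts as the cathode, so E°_cell = +1.72 − (-1.18) = 2.90 V.
Balancing electrons gives n = 2; the reaction quotient is Q = [Mn²⁺]·[Ce³⁺]^2/[Ce⁴⁺]^2 = 6.79 × 10^-4.
At 25 °C, E = E° − (0.0592/n) log Q = 2.90 − (0.0592/2)(-3.168) = 2.900 + 0.094 = 2.994 V.

2.99 V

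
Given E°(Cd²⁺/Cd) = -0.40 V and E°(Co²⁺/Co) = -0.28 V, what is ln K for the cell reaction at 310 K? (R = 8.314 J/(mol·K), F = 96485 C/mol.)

ln K = 9.0

E°_cell = -0.28 − (-0.40) = 0.12 V, with n = 2 electrons transferred.
At equilibrium E = 0, so the Nernst equation gives ln K = nFE°/RT = (2)(96485)(0.12)/((8.314)(310)) = 8.98.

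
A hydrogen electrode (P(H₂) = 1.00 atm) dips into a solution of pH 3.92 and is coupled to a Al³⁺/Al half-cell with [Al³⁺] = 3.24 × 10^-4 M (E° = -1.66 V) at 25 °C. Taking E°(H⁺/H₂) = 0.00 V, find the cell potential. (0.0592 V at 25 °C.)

1.50 V

The hydrogen couple is the cathode, so E°_cell = 1.66 V; n = 6.
[H⁺] = 10^(−3.92) = 1.2 × 10^-4 M, and Q = [Al³⁺]^2·P(H₂)^3 / [H⁺]^6 = 3.48 × 10^16.
E = E° − (0.0592/6) log Q = 1.66 − (0.0592/6)(16.541) = 1.497 V.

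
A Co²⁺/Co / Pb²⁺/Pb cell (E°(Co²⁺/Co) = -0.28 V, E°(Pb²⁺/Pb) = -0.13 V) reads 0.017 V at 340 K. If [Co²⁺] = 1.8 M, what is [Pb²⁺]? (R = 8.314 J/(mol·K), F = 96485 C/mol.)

2.1 × 10^-4 M

From the Nernst equation, ln Q = nF(E° − E)/RT = 2×96485×(0.15 − 0.017)/(8.314×340) = 9.079, so Q = 8770.
With Q = [Co²⁺]/[Pb²⁺] and the known concentrations, [Pb²⁺] in the denominator gives [Pb²⁺] = 2.1 × 10^-4 M.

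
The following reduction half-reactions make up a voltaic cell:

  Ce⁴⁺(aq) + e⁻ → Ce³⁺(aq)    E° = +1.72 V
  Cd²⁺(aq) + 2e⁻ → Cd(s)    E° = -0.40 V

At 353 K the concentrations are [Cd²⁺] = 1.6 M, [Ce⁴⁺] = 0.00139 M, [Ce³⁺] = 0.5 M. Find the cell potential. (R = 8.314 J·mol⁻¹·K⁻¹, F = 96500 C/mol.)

1.93 V

The Ce⁴⁺/Ce³⁺ couple has the higher reduction potential and acts as the cathode, so E°_cell = +1.72 − (-0.40) = 2.12 V.
Balancing electrons gives n = 2; the reaction quotient is Q = [Cd²⁺]·[Ce³⁺]^2/[Ce⁴⁺]^2 = 2.07 × 10^5.
E = E° − (RT/nF) ln Q = 2.12 − (8.314×353)/(2×96500) × (12.241) = 2.120 − 0.186 = 1.934 V.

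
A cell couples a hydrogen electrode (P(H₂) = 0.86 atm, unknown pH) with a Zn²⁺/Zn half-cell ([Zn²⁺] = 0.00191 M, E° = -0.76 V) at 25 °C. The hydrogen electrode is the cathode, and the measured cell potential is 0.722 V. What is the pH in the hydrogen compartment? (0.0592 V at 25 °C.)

pH = 2.03

E°_cell = 0.76 V and n = 2.
log Q = n(E° − E)/0.0592 = 2×(0.76 − 0.722)/0.0592 = 1.284.
With Q = [Zn²⁺]·P(H₂) / [H⁺]^2, solving for [H⁺] gives log[H⁺] = -2.034, so pH = 2.03.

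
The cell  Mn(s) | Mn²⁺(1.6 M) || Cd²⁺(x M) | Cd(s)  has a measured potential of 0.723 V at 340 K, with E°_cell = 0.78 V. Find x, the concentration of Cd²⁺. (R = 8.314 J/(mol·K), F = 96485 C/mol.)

0.033 M

From the Nernst equation, ln Q = nF(E° − E)/RT = 2×96485×(0.78 − 0.723)/(8.314×340) = 3.891, so Q = 49.0.
With Q = [Mn²⁺]/[Cd²⁺] and the known concentrations, [Cd²⁺] in the denominator gives [Cd²⁺] = 0.033 M.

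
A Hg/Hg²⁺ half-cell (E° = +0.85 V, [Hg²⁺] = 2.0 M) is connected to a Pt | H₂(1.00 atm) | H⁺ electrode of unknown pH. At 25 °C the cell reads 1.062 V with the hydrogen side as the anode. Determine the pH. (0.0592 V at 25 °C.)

E°_cell = 0.85 V and n = 2.
log Q = n(E° − E)/0.0592 = 2×(0.85 − 1.062)/0.0592 = -7.162.
With Q = [H⁺]^2 / ([Hg²⁺]·P(H₂)), solving for [H⁺] gives log[H⁺] = -3.431, so pH = 3.43.

pH = 3.43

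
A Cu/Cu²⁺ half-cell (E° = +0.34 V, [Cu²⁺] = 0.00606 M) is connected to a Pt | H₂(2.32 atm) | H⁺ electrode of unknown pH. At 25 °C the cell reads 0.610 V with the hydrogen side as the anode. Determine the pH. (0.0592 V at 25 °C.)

pH = 5.49

E°_cell = 0.34 V and n = 2.
log Q = n(E° − E)/0.0592 = 2×(0.34 − 0.610)/0.0592 = -9.122.
With Q = [H⁺]^2 / ([Cu²⁺]·P(H₂)), solving for [H⁺] gives log[H⁺] = -5.487, so pH = 5.49.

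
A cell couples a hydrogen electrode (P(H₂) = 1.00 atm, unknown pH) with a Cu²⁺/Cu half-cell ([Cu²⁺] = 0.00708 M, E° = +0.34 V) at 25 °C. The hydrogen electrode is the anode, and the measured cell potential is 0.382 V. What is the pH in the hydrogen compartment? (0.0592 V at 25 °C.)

pH = 1.78

E°_cell = 0.34 V and n = 2.
log Q = n(E° − E)/0.0592 = 2×(0.34 − 0.382)/0.0592 = -1.419.
With Q = [H⁺]^2 / ([Cu²⁺]·P(H₂)), solving for [H⁺] gives log[H⁺] = -1.784, so pH = 1.78.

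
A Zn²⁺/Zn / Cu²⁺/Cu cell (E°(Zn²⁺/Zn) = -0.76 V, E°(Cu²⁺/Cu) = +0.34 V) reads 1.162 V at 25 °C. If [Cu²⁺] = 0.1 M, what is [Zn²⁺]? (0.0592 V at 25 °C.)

From the Nernst equation, log Q = n(E° − E)/0.0592 = 2(1.10 − 1.162)/0.0592 = -2.095, so Q = 0.00804.
With Q = [Zn²⁺]/[Cu²⁺] and the known concentrations, [Zn²⁺] in the numerator gives [Zn²⁺] = 8 × 10^-4 M.

8 × 10^-4 M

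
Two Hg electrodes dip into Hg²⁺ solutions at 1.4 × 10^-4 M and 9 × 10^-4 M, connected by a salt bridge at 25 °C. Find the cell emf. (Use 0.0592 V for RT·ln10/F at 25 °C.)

0.024 V

Both half-cells are Hg²⁺/Hg, so E°_cell = 0. The concentrated side is the cathode; the cell reaction moves Hg²⁺ from high to low concentration with n = 2.
Q = [Hg²⁺]_dilute/[Hg²⁺]_conc = 1.4 × 10^-4/9 × 10^-4 = 0.156.
E = 0 − (0.0592/2) log Q = −(0.0592/2)(-0.808) = 0.0239 V.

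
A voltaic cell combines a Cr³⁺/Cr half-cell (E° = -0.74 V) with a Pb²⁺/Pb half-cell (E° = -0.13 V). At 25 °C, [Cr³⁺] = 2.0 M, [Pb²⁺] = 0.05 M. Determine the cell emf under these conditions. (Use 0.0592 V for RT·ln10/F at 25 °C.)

The Pb²⁺/Pb couple has the higher reduction potential and acts as the cathode, so E°_cell = -0.13 − (-0.74) = 0.61 V.
Balancing electrons gives n = 6; the reaction quotient is Q = [Cr³⁺]^2/[Pb²⁺]^3 = 3.2 × 10^4.
At 25 °C, E = E° − (0.0592/n) log Q = 0.61 − (0.0592/6)(4.505) = 0.610 − 0.044 = 0.566 V.

0.566 V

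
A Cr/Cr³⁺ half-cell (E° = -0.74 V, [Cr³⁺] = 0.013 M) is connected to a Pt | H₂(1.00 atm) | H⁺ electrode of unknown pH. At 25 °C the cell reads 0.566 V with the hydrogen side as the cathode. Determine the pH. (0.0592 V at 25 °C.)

pH = 3.57

E°_cell = 0.74 V and n = 6.
log Q = n(E° − E)/0.0592 = 6×(0.74 − 0.566)/0.0592 = 17.635.
With Q = [Cr³⁺]^2·P(H₂)^3 / [H⁺]^6, solving for [H⁺] gives log[H⁺] = -3.568, so pH = 3.57.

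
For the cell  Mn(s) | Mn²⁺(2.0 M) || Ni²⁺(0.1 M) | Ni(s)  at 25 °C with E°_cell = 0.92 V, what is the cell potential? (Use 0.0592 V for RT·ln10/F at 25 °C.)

Balancing electrons gives n = 2; the reaction quotient is Q = [Mn²⁺]/[Ni²⁺] = 20.0.
At 25 °C, E = E° − (0.0592/n) log Q = 0.92 − (0.0592/2)(1.301) = 0.920 − 0.039 = 0.881 V.

0.881 V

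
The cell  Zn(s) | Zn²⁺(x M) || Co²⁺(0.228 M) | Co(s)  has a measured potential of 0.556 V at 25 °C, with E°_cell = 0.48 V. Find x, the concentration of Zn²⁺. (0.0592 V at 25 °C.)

From the Nernst equation, log Q = n(E° − E)/0.0592 = 2(0.48 − 0.556)/0.0592 = -2.568, so Q = 0.00271.
With Q = [Zn²⁺]/[Co²⁺] and the known concentrations, [Zn²⁺] in the numerator gives [Zn²⁺] = 6.2 × 10^-4 M.

6.2 × 10^-4 M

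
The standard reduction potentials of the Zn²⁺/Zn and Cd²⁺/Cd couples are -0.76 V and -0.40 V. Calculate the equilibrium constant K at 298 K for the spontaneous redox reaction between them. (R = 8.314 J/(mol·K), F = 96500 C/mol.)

E°_cell = -0.40 − (-0.76) = 0.36 V, with n = 2 electrons transferred.
At equilibrium E = 0, so the Nernst equation gives ln K = nFE°/RT = (2)(96500)(0.36)/((8.314)(298)) = 28.04.
K = e^28.04 = 1.5 × 10^12.

1.5 × 10^12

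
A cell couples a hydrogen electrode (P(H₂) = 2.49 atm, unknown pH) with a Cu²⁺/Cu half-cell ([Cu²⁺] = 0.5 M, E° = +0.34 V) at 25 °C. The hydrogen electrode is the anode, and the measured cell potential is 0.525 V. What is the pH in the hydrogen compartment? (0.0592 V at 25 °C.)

E°_cell = 0.34 V and n = 2.
log Q = n(E° − E)/0.0592 = 2×(0.34 − 0.525)/0.0592 = -6.250.
With Q = [H⁺]^2 / ([Cu²⁺]·P(H₂)), solving for [H⁺] gives log[H⁺] = -3.077, so pH = 3.08.

pH = 3.08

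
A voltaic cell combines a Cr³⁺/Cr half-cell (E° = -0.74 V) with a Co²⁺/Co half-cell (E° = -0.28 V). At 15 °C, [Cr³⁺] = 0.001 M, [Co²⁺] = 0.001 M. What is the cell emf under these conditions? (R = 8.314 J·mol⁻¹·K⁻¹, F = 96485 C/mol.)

The Co²⁺/Co couple has the higher reduction potential and acts as the cathode, so E°_cell = -0.28 − (-0.74) = 0.46 V.
Balancing electrons gives n = 6; the reaction quotient is Q = [Cr³⁺]^2/[Co²⁺]^3 = 1000.
E = E° − (RT/nF) ln Q = 0.46 − (8.314×288)/(6×96485) × (6.908) = 0.460 − 0.029 = 0.431 V.

0.431 V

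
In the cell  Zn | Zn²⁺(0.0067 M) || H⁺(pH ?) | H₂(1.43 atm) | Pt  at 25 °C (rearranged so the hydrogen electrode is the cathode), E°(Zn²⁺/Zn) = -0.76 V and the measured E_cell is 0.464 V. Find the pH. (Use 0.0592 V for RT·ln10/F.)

pH = 6.01

E°_cell = 0.76 V and n = 2.
log Q = n(E° − E)/0.0592 = 2×(0.76 − 0.464)/0.0592 = 10.000.
With Q = [Zn²⁺]·P(H₂) / [H⁺]^2, solving for [H⁺] gives log[H⁺] = -6.009, so pH = 6.01.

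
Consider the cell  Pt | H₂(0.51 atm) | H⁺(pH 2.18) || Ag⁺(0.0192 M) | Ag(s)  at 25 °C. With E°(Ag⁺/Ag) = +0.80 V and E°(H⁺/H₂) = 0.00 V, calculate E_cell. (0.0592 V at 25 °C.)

The Ag⁺/Ag couple is the cathode, so E°_cell = 0.80 V; n = 2.
[H⁺] = 10^(−2.18) = 0.0066 M, and Q = [H⁺]^2 / ([Ag⁺]^2·P(H₂)) = 0.232.
E = E° − (0.0592/2) log Q = 0.80 − (0.0592/2)(-0.634) = 0.819 V.

0.82 V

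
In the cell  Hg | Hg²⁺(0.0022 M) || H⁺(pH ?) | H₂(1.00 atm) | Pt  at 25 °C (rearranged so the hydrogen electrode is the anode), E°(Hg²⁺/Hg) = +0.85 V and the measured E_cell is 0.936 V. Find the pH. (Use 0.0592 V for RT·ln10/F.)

E°_cell = 0.85 V and n = 2.
log Q = n(E° − E)/0.0592 = 2×(0.85 − 0.936)/0.0592 = -2.905.
With Q = [H⁺]^2 / ([Hg²⁺]·P(H₂)), solving for [H⁺] gives log[H⁺] = -2.781, so pH = 2.78.

pH = 2.78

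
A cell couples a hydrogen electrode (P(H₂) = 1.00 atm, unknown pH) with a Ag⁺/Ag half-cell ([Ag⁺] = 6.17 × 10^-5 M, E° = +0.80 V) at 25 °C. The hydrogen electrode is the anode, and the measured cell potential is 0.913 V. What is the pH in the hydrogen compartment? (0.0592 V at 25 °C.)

pH = 6.12

E°_cell = 0.80 V and n = 2.
log Q = n(E° − E)/0.0592 = 2×(0.80 − 0.913)/0.0592 = -3.818.
With Q = [H⁺]^2 / ([Ag⁺]^2·P(H₂)), solving for [H⁺] gives log[H⁺] = -6.118, so pH = 6.12.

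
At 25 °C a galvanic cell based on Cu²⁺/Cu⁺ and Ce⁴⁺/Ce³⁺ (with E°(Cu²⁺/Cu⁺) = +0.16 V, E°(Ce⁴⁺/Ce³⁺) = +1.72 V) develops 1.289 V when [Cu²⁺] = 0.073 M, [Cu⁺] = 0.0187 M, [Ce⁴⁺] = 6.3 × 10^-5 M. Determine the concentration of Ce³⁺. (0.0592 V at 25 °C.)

0.61 M

From the Nernst equation, log Q = n(E° − E)/0.0592 = 1(1.56 − 1.289)/0.0592 = 4.578, so Q = 3.78 × 10^4.
With Q = [Cu²⁺]·[Ce³⁺]/([Cu⁺]·[Ce⁴⁺]) and the known concentrations, [Ce³⁺] in the numerator gives [Ce³⁺] = 0.61 M.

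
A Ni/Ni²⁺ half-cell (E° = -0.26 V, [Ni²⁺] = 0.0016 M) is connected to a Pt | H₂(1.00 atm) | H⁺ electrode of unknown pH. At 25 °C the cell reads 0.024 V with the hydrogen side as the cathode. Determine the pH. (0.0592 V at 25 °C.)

pH = 5.38

E°_cell = 0.26 V and n = 2.
log Q = n(E° − E)/0.0592 = 2×(0.26 − 0.024)/0.0592 = 7.973.
With Q = [Ni²⁺]·P(H₂) / [H⁺]^2, solving for [H⁺] gives log[H⁺] = -5.384, so pH = 5.38.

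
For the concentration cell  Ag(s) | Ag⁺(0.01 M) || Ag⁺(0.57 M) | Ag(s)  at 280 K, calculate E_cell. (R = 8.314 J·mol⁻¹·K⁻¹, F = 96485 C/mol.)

0.098 V

Both half-cells are Ag⁺/Ag, so E°_cell = 0. The concentrated side is the cathode; the cell reaction moves Ag⁺ from high to low concentration with n = 1.
Q = [Ag⁺]_dilute/[Ag⁺]_conc = 0.01/0.57 = 0.0175.
E = 0 − (RT/nF) ln Q = −((8.314×280)/(1×96485))(-4.043) = 0.0975 V.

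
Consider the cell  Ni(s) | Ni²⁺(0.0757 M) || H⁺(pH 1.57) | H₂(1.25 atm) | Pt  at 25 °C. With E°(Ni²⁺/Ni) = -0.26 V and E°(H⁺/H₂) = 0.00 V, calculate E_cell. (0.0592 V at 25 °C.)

0.20 V

The hydrogen couple is the cathode, so E°_cell = 0.26 V; n = 2.
[H⁺] = 10^(−1.57) = 0.027 M, and Q = [Ni²⁺]·P(H₂) / [H⁺]^2 = 131.
E = E° − (0.0592/2) log Q = 0.26 − (0.0592/2)(2.116) = 0.197 V.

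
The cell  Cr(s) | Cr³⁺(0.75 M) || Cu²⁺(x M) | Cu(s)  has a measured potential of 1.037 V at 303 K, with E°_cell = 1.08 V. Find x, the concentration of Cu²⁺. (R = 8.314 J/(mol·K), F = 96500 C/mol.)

From the Nernst equation, ln Q = nF(E° − E)/RT = 6×96500×(1.08 − 1.037)/(8.314×303) = 9.883, so Q = 1.96 × 10^4.
With Q = [Cr³⁺]^2/[Cu²⁺]^3 and the known concentrations, [Cu²⁺]^3 in the denominator gives [Cu²⁺] = 0.031 M.

0.031 M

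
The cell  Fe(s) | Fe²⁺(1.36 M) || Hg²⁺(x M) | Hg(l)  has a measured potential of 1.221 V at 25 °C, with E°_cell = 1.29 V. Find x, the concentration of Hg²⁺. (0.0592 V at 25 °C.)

From the Nernst equation, log Q = n(E° − E)/0.0592 = 2(1.29 − 1.221)/0.0592 = 2.331, so Q = 214.
With Q = [Fe²⁺]/[Hg²⁺] and the known concentrations, [Hg²⁺] in the denominator gives [Hg²⁺] = 0.0063 M.

0.0063 M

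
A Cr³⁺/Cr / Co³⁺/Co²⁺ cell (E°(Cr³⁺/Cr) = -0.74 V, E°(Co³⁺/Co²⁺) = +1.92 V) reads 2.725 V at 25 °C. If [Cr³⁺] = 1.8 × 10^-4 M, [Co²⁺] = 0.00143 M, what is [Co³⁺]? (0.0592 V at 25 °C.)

From the Nernst equation, log Q = n(E° − E)/0.0592 = 3(2.66 − 2.725)/0.0592 = -3.294, so Q = 5.08 × 10^-4.
With Q = [Cr³⁺]·[Co²⁺]^3/[Co³⁺]^3 and the known concentrations, [Co³⁺]^3 in the denominator gives [Co³⁺] = 0.001 M.

0.001 M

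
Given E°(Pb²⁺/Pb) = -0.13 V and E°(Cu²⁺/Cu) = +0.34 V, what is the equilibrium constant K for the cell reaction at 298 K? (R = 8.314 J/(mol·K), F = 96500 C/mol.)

E°_cell = +0.34 − (-0.13) = 0.47 V, with n = 2 electrons transferred.
At equilibrium E = 0, so the Nernst equation gives ln K = nFE°/RT = (2)(96500)(0.47)/((8.314)(298)) = 36.61.
K = e^36.61 = 8 × 10^15.

8 × 10^15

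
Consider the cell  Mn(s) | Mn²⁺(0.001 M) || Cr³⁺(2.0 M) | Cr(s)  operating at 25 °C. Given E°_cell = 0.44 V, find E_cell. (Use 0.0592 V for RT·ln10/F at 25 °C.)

Balancing electrons gives n = 6; the reaction quotient is Q = [Mn²⁺]^3/[Cr³⁺]^2 = 2.5 × 10^-10.
At 25 °C, E = E° − (0.0592/n) log Q = 0.44 − (0.0592/6)(-9.602) = 0.440 + 0.095 = 0.535 V.

0.535 V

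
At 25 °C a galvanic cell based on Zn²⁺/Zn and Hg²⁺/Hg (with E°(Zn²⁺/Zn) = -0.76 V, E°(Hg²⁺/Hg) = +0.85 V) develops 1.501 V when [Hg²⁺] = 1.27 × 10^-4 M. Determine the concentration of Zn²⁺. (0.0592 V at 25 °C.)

0.61 M

From the Nernst equation, log Q = n(E° − E)/0.0592 = 2(1.61 − 1.501)/0.0592 = 3.682, so Q = 4810.
With Q = [Zn²⁺]/[Hg²⁺] and the known concentrations, [Zn²⁺] in the numerator gives [Zn²⁺] = 0.61 M.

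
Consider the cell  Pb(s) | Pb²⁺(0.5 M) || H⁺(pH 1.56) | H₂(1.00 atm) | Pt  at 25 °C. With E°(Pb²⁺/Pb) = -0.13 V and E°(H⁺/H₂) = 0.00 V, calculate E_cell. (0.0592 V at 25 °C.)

The hydrogen couple is the cathode, so E°_cell = 0.13 V; n = 2.
[H⁺] = 10^(−1.56) = 0.028 M, and Q = [Pb²⁺]·P(H₂) / [H⁺]^2 = 659.
E = E° − (0.0592/2) log Q = 0.13 − (0.0592/2)(2.819) = 0.047 V.

0.047 V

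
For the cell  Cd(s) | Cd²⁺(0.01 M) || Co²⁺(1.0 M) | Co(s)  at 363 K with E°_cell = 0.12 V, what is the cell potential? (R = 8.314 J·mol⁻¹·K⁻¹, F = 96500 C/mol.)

0.192 V

Balancing electrons gives n = 2; the reaction quotient is Q = [Cd²⁺]/[Co²⁺] = 0.0100.
E = E° − (RT/nF) ln Q = 0.12 − (8.314×363)/(2×96500) × (-4.605) = 0.120 + 0.072 = 0.192 V.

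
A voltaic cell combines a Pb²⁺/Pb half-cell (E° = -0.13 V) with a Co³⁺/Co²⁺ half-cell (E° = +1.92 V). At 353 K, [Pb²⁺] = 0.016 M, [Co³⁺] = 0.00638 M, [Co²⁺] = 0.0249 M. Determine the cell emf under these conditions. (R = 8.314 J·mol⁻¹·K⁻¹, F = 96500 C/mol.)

2.07 V

The Co³⁺/Co²⁺ couple has the higher reduction potential and acts as the cathode, so E°_cell = +1.92 − (-0.13) = 2.05 V.
Balancing electrons gives n = 2; the reaction quotient is Q = [Pb²⁺]·[Co²⁺]^2/[Co³⁺]^2 = 0.244.
E = E° − (RT/nF) ln Q = 2.05 − (8.314×353)/(2×96500) × (-1.412) = 2.050 + 0.021 = 2.071 V.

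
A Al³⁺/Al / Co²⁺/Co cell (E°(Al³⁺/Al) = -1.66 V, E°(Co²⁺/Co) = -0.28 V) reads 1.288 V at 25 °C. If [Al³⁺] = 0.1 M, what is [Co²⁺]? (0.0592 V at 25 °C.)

From the Nernst equation, log Q = n(E° − E)/0.0592 = 6(1.38 − 1.288)/0.0592 = 9.324, so Q = 2.11 × 10^9.
With Q = [Al³⁺]^2/[Co²⁺]^3 and the known concentrations, [Co²⁺]^3 in the denominator gives [Co²⁺] = 1.7 × 10^-4 M.

1.7 × 10^-4 M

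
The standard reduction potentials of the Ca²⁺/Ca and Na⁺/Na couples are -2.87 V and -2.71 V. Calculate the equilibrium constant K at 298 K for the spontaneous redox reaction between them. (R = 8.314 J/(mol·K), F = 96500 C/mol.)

2.6 × 10^5

E°_cell = -2.71 − (-2.87) = 0.16 V, with n = 2 electrons transferred.
At equilibrium E = 0, so the Nernst equation gives ln K = nFE°/RT = (2)(96500)(0.16)/((8.314)(298)) = 12.46.
K = e^12.46 = 2.6 × 10^5.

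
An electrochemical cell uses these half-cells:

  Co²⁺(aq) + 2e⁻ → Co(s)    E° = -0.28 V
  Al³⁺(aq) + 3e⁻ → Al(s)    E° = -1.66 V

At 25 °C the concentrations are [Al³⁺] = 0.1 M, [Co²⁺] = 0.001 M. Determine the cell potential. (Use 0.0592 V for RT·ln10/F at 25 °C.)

1.31 V

The Co²⁺/Co couple has the higher reduction potential and acts as the cathode, so E°_cell = -0.28 − (-1.66) = 1.38 V.
Balancing electrons gives n = 6; the reaction quotient is Q = [Al³⁺]^2/[Co²⁺]^3 = 1 × 10^7.
At 25 °C, E = E° − (0.0592/n) log Q = 1.38 − (0.0592/6)(7.000) = 1.380 − 0.069 = 1.311 V.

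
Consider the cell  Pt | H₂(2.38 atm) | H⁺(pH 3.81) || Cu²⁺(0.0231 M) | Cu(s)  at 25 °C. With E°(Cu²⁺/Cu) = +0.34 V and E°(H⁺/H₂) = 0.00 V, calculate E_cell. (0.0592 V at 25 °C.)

The Cu²⁺/Cu couple is the cathode, so E°_cell = 0.34 V; n = 2.
[H⁺] = 10^(−3.81) = 1.5 × 10^-4 M, and Q = [H⁺]^2 / ([Cu²⁺]·P(H₂)) = 4.36 × 10^-7.
E = E° − (0.0592/2) log Q = 0.34 − (0.0592/2)(-6.360) = 0.528 V.

0.53 V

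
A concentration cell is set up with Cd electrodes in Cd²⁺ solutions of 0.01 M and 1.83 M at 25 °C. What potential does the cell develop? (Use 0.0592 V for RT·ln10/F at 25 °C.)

Both half-cells are Cd²⁺/Cd, so E°_cell = 0. The concentrated side is the cathode; the cell reaction moves Cd²⁺ from high to low concentration with n = 2.
Q = [Cd²⁺]_dilute/[Cd²⁺]_conc = 0.01/1.83 = 0.00546.
E = 0 − (0.0592/2) log Q = −(0.0592/2)(-2.262) = 0.0670 V.

0.067 V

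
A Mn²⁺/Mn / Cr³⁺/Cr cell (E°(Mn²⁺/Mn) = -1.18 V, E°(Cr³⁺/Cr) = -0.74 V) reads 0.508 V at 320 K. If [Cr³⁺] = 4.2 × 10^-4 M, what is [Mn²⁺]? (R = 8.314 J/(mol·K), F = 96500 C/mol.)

From the Nernst equation, ln Q = nF(E° − E)/RT = 6×96500×(0.44 − 0.508)/(8.314×320) = -14.799, so Q = 3.74 × 10^-7.
With Q = [Mn²⁺]^3/[Cr³⁺]^2 and the known concentrations, [Mn²⁺]^3 in the numerator gives [Mn²⁺] = 4 × 10^-5 M.

4 × 10^-5 M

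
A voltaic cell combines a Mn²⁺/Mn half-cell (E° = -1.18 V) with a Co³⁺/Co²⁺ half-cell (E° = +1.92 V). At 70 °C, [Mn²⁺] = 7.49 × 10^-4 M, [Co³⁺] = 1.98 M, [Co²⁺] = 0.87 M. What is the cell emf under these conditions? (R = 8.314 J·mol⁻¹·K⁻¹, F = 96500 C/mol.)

The Co³⁺/Co²⁺ couple has the higher reduction potential and acts as the cathode, so E°_cell = +1.92 − (-1.18) = 3.10 V.
Balancing electrons gives n = 2; the reaction quotient is Q = [Mn²⁺]·[Co²⁺]^2/[Co³⁺]^2 = 1.45 × 10^-4.
E = E° − (RT/nF) ln Q = 3.10 − (8.314×343)/(2×96500) × (-8.841) = 3.100 + 0.131 = 3.231 V.

3.23 V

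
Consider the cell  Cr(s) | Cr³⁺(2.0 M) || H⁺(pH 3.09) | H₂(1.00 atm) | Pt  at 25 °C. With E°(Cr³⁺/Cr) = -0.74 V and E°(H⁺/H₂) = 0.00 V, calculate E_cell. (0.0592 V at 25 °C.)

0.55 V

The hydrogen couple is the cathode, so E°_cell = 0.74 V; n = 6.
[H⁺] = 10^(−3.09) = 8.1 × 10^-4 M, and Q = [Cr³⁺]^2·P(H₂)^3 / [H⁺]^6 = 1.39 × 10^19.
E = E° − (0.0592/6) log Q = 0.74 − (0.0592/6)(19.142) = 0.551 V.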